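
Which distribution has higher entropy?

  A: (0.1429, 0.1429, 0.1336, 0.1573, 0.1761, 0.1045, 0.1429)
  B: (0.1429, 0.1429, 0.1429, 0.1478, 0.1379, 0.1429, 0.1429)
B

Both distributions are close to uniform, making this a harder comparison.

H(A) = 2.7925 bits
H(B) = 2.8071 bits

The distribution closer to uniform has higher entropy.
Answer: B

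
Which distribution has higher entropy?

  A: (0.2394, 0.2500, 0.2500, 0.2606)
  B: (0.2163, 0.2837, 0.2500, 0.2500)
A

Both distributions are close to uniform, making this a harder comparison.

H(A) = 1.9994 bits
H(B) = 1.9934 bits

The distribution closer to uniform has higher entropy.
Answer: A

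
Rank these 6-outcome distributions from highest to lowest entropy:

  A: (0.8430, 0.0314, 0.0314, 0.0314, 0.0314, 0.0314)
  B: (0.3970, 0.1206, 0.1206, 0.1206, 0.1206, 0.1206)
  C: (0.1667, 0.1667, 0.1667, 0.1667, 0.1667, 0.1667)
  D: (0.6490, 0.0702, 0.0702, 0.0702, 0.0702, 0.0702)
C > B > D > A

Key insight: Entropy is maximized by uniform distributions and minimized by concentrated distributions.

Entropies:
  H(A) = 0.9916 bits
  H(B) = 2.3693 bits
  H(C) = 2.5850 bits
  H(D) = 1.7500 bits

Ranking: C > B > D > A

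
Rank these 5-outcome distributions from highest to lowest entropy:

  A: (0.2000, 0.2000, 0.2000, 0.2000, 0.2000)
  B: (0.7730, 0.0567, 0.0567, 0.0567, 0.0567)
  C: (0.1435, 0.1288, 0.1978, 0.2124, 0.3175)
A > C > B

Key insight: Entropy is maximized by uniform distributions and minimized by concentrated distributions.

- Uniform distributions have maximum entropy log₂(5) = 2.3219 bits
- The more "peaked" or concentrated a distribution, the lower its entropy

Entropies:
  H(A) = 2.3219 bits
  H(B) = 1.2267 bits
  H(C) = 2.2455 bits

Ranking: A > C > B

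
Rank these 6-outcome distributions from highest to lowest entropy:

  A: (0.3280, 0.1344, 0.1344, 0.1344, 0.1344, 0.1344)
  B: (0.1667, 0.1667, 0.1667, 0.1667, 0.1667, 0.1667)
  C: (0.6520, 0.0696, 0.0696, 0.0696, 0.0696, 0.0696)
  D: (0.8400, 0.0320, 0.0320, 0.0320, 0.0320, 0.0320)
B > A > C > D

Key insight: Entropy is maximized by uniform distributions and minimized by concentrated distributions.

Entropies:
  H(A) = 2.4732 bits
  H(B) = 2.5850 bits
  H(C) = 1.7403 bits
  H(D) = 1.0058 bits

Ranking: B > A > C > D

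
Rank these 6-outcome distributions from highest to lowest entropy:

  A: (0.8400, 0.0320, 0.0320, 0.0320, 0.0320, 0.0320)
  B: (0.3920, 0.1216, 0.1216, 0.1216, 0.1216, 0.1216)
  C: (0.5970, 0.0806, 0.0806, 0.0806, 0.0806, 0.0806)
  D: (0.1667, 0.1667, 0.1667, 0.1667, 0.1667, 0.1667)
D > B > C > A

Key insight: Entropy is maximized by uniform distributions and minimized by concentrated distributions.

Entropies:
  H(A) = 1.0058 bits
  H(B) = 2.3778 bits
  H(C) = 1.9084 bits
  H(D) = 2.5850 bits

Ranking: D > B > C > A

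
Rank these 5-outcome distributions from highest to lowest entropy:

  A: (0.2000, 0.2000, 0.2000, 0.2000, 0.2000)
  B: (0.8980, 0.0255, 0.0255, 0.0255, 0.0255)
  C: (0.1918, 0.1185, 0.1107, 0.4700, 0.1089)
A > C > B

Key insight: Entropy is maximized by uniform distributions and minimized by concentrated distributions.

- Uniform distributions have maximum entropy log₂(5) = 2.3219 bits
- The more "peaked" or concentrated a distribution, the lower its entropy

Entropies:
  H(A) = 2.3219 bits
  H(B) = 0.6793 bits
  H(C) = 2.0334 bits

Ranking: A > C > B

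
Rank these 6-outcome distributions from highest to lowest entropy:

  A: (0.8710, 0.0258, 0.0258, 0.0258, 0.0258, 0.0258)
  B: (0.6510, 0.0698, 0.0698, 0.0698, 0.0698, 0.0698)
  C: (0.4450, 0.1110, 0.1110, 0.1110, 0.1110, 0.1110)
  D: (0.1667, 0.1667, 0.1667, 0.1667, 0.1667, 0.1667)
D > C > B > A

Key insight: Entropy is maximized by uniform distributions and minimized by concentrated distributions.

Entropies:
  H(A) = 0.8542 bits
  H(B) = 1.7435 bits
  H(C) = 2.2799 bits
  H(D) = 2.5850 bits

Ranking: D > C > B > A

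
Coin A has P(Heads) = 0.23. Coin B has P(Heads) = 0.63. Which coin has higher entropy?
B

For binary distributions, entropy is maximized at p=0.5 and decreases as p moves toward 0 or 1.

H(A) = H(0.23) = 0.7780 bits
H(B) = H(0.63) = 0.9507 bits

Distribution B (p=0.63) is closer to uniform (p=0.5), so it has higher entropy.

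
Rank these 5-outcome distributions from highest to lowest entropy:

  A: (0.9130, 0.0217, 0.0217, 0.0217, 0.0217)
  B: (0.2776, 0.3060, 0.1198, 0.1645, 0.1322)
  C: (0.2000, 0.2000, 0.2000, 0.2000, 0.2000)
C > B > A

Key insight: Entropy is maximized by uniform distributions and minimized by concentrated distributions.

- Uniform distributions have maximum entropy log₂(5) = 2.3219 bits
- The more "peaked" or concentrated a distribution, the lower its entropy

Entropies:
  H(A) = 0.6004 bits
  H(B) = 2.2169 bits
  H(C) = 2.3219 bits

Ranking: C > B > A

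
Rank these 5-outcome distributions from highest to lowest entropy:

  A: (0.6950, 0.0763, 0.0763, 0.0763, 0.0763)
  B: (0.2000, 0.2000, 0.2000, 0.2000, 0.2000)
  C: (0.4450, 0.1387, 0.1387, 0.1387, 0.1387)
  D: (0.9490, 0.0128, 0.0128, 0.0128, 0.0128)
B > C > A > D

Key insight: Entropy is maximized by uniform distributions and minimized by concentrated distributions.

Entropies:
  H(A) = 1.4973 bits
  H(B) = 2.3219 bits
  H(C) = 2.1013 bits
  H(D) = 0.3926 bits

Ranking: B > C > A > D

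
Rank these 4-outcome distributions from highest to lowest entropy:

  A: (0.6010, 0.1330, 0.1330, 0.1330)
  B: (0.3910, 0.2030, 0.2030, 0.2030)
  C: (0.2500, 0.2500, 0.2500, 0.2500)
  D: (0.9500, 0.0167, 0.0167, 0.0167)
C > B > A > D

Key insight: Entropy is maximized by uniform distributions and minimized by concentrated distributions.

Entropies:
  H(A) = 1.6028 bits
  H(B) = 1.9307 bits
  H(C) = 2.0000 bits
  H(D) = 0.3656 bits

Ranking: C > B > A > D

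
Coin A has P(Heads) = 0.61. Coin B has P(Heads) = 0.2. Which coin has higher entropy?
A

For binary distributions, entropy is maximized at p=0.5 and decreases as p moves toward 0 or 1.

H(A) = H(0.61) = 0.9648 bits
H(B) = H(0.2) = 0.7219 bits

Distribution A (p=0.61) is closer to uniform (p=0.5), so it has higher entropy.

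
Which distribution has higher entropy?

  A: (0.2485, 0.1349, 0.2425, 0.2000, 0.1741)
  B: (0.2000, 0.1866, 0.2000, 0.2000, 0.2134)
B

Both distributions are close to uniform, making this a harder comparison.

H(A) = 2.2881 bits
H(B) = 2.3206 bits

The distribution closer to uniform has higher entropy.
Answer: B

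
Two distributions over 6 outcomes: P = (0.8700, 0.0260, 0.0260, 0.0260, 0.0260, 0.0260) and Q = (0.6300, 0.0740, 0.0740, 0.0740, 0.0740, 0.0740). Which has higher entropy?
Q

P is highly concentrated on one outcome (87%), making it nearly deterministic. Q spreads its mass more evenly (max 63%). The more spread-out distribution has higher entropy: H(P) ≈ 0.859 bits, H(Q) ≈ 1.810 bits.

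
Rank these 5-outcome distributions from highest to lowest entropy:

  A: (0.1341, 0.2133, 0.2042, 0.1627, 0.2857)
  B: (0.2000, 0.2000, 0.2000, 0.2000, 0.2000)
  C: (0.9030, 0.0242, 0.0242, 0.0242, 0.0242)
B > A > C

Key insight: Entropy is maximized by uniform distributions and minimized by concentrated distributions.

- Uniform distributions have maximum entropy log₂(5) = 2.3219 bits
- The more "peaked" or concentrated a distribution, the lower its entropy

Entropies:
  H(A) = 2.2747 bits
  H(B) = 2.3219 bits
  H(C) = 0.6534 bits

Ranking: B > A > C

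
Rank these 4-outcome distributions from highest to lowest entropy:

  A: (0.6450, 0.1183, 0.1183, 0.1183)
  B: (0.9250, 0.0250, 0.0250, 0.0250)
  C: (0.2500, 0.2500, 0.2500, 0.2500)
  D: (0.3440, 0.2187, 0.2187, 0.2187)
C > D > A > B

Key insight: Entropy is maximized by uniform distributions and minimized by concentrated distributions.

Entropies:
  H(A) = 1.5011 bits
  H(B) = 0.5032 bits
  H(C) = 2.0000 bits
  H(D) = 1.9683 bits

Ranking: C > D > A > B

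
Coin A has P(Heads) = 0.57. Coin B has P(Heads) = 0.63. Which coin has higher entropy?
A

For binary distributions, entropy is maximized at p=0.5 and decreases as p moves toward 0 or 1.

H(A) = H(0.57) = 0.9858 bits
H(B) = H(0.63) = 0.9507 bits

Distribution A (p=0.57) is closer to uniform (p=0.5), so it has higher entropy.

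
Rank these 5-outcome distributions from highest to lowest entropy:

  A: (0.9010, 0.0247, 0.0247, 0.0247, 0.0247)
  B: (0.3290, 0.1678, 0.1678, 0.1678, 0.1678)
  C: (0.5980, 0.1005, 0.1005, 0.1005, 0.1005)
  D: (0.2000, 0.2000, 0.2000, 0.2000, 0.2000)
D > B > C > A

Key insight: Entropy is maximized by uniform distributions and minimized by concentrated distributions.

Entropies:
  H(A) = 0.6638 bits
  H(B) = 2.2559 bits
  H(C) = 1.7761 bits
  H(D) = 2.3219 bits

Ranking: D > B > C > A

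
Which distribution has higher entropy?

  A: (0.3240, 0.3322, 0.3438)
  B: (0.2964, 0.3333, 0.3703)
A

Both distributions are close to uniform, making this a harder comparison.

H(A) = 1.5845 bits
H(B) = 1.5790 bits

The distribution closer to uniform has higher entropy.
Answer: A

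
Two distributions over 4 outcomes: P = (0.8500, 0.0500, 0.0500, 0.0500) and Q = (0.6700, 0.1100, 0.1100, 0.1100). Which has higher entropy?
Q

P is highly concentrated on one outcome (85%), making it nearly deterministic. Q spreads its mass more evenly (max 67%). The more spread-out distribution has higher entropy: H(P) ≈ 0.848 bits, H(Q) ≈ 1.438 bits.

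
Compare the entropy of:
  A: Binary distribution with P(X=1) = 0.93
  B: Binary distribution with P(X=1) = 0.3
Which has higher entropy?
B

For binary distributions, entropy is maximized at p=0.5 and decreases as p moves toward 0 or 1.

H(A) = H(0.93) = 0.3659 bits
H(B) = H(0.3) = 0.8813 bits

Distribution B (p=0.3) is closer to uniform (p=0.5), so it has higher entropy.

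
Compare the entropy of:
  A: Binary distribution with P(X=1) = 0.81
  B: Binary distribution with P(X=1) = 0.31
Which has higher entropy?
B

For binary distributions, entropy is maximized at p=0.5 and decreases as p moves toward 0 or 1.

H(A) = H(0.81) = 0.7015 bits
H(B) = H(0.31) = 0.8932 bits

Distribution B (p=0.31) is closer to uniform (p=0.5), so it has higher entropy.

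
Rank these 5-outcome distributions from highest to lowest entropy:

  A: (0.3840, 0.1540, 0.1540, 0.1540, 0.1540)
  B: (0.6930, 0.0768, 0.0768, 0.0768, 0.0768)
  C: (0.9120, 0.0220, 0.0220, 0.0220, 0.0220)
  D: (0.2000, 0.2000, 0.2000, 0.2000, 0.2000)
D > A > B > C

Key insight: Entropy is maximized by uniform distributions and minimized by concentrated distributions.

Entropies:
  H(A) = 2.1928 bits
  H(B) = 1.5037 bits
  H(C) = 0.6058 bits
  H(D) = 2.3219 bits

Ranking: D > A > B > C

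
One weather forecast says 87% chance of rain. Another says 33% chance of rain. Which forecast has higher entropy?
33% forecast

Treat each forecast as a Bernoulli distribution. Binary entropy is maximized at p=0.5 and falls off symmetrically toward 0 or 1. The 33% forecast is closer to 50%, so it is more uncertain. H(87%) ≈ 0.557 bits, H(33%) ≈ 0.915 bits.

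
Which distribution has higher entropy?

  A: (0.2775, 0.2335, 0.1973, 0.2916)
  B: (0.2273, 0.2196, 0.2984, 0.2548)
B

Both distributions are close to uniform, making this a harder comparison.

H(A) = 1.9837 bits
H(B) = 1.9892 bits

The distribution closer to uniform has higher entropy.
Answer: B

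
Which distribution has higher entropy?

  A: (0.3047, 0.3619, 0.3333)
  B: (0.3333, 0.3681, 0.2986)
A

Both distributions are close to uniform, making this a harder comparison.

H(A) = 1.5814 bits
H(B) = 1.5797 bits

The distribution closer to uniform has higher entropy.
Answer: A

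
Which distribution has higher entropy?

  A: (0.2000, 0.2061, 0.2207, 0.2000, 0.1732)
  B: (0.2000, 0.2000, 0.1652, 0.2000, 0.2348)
A

Both distributions are close to uniform, making this a harder comparison.

H(A) = 2.3176 bits
H(B) = 2.3131 bits

The distribution closer to uniform has higher entropy.
Answer: A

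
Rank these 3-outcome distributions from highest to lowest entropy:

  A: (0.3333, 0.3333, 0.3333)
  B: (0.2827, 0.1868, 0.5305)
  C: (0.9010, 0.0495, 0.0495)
A > B > C

Key insight: Entropy is maximized by uniform distributions and minimized by concentrated distributions.

- Uniform distributions have maximum entropy log₂(3) = 1.5850 bits
- The more "peaked" or concentrated a distribution, the lower its entropy

Entropies:
  H(A) = 1.5850 bits
  H(B) = 1.4526 bits
  H(C) = 0.5648 bits

Ranking: A > B > C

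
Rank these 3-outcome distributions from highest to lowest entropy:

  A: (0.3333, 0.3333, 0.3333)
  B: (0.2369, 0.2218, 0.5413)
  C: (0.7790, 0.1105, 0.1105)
A > B > C

Key insight: Entropy is maximized by uniform distributions and minimized by concentrated distributions.

- Uniform distributions have maximum entropy log₂(3) = 1.5850 bits
- The more "peaked" or concentrated a distribution, the lower its entropy

Entropies:
  H(A) = 1.5850 bits
  H(B) = 1.4534 bits
  H(C) = 0.9830 bits

Ranking: A > B > C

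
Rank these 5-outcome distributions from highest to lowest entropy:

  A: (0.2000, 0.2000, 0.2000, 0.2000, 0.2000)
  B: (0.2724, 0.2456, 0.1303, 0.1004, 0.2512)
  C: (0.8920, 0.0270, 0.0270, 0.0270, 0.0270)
A > B > C

Key insight: Entropy is maximized by uniform distributions and minimized by concentrated distributions.

- Uniform distributions have maximum entropy log₂(5) = 2.3219 bits
- The more "peaked" or concentrated a distribution, the lower its entropy

Entropies:
  H(A) = 2.3219 bits
  H(B) = 2.2254 bits
  H(C) = 0.7099 bits

Ranking: A > B > C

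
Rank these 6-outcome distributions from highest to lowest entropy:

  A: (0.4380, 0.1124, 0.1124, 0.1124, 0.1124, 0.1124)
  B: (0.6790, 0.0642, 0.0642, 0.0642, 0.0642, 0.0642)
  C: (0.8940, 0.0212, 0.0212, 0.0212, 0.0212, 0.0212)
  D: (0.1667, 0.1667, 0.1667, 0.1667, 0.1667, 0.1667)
D > A > B > C

Key insight: Entropy is maximized by uniform distributions and minimized by concentrated distributions.

Entropies:
  H(A) = 2.2938 bits
  H(B) = 1.6508 bits
  H(C) = 0.7339 bits
  H(D) = 2.5850 bits

Ranking: D > A > B > C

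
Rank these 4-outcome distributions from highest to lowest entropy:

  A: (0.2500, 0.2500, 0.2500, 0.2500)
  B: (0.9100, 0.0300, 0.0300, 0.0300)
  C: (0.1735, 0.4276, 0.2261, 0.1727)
A > C > B

Key insight: Entropy is maximized by uniform distributions and minimized by concentrated distributions.

- Uniform distributions have maximum entropy log₂(4) = 2.0000 bits
- The more "peaked" or concentrated a distribution, the lower its entropy

Entropies:
  H(A) = 2.0000 bits
  H(B) = 0.5791 bits
  H(C) = 1.8851 bits

Ranking: A > C > B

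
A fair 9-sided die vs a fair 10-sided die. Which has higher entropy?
10-sided die

Both are uniform distributions; for uniform over n outcomes, H = log₂(n). H(9-sided) = log₂(9) = 3.170 bits and H(10-sided) = log₂(10) = 3.322 bits. More outcomes in a uniform distribution means higher entropy.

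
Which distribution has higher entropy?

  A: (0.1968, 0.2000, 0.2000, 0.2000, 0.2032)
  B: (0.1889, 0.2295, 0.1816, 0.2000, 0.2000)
A

Both distributions are close to uniform, making this a harder comparison.

H(A) = 2.3219 bits
H(B) = 2.3172 bits

The distribution closer to uniform has higher entropy.
Answer: A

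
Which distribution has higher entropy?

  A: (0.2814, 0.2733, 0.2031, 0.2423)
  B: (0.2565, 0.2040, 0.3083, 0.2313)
A

Both distributions are close to uniform, making this a harder comparison.

H(A) = 1.9888 bits
H(B) = 1.9832 bits

The distribution closer to uniform has higher entropy.
Answer: A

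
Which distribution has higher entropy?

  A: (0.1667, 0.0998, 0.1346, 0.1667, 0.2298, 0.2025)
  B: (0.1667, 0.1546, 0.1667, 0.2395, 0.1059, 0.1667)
B

Both distributions are close to uniform, making this a harder comparison.

H(A) = 2.5370 bits
H(B) = 2.5457 bits

The distribution closer to uniform has higher entropy.
Answer: B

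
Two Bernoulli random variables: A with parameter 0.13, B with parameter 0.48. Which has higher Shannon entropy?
B

For binary distributions, entropy is maximized at p=0.5 and decreases as p moves toward 0 or 1.

H(A) = H(0.13) = 0.5574 bits
H(B) = H(0.48) = 0.9988 bits

Distribution B (p=0.48) is closer to uniform (p=0.5), so it has higher entropy.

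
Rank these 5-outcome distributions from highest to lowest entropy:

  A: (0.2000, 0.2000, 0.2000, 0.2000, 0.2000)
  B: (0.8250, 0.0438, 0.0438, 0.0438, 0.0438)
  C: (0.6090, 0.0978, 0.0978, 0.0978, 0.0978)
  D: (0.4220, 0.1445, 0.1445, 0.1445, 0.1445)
A > D > C > B

Key insight: Entropy is maximized by uniform distributions and minimized by concentrated distributions.

Entropies:
  H(A) = 2.3219 bits
  H(B) = 1.0190 bits
  H(C) = 1.7474 bits
  H(D) = 2.1384 bits

Ranking: A > D > C > B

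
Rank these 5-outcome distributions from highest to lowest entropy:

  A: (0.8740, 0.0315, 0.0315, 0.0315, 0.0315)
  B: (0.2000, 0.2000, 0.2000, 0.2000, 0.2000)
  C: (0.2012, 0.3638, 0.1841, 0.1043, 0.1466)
B > C > A

Key insight: Entropy is maximized by uniform distributions and minimized by concentrated distributions.

- Uniform distributions have maximum entropy log₂(5) = 2.3219 bits
- The more "peaked" or concentrated a distribution, the lower its entropy

Entropies:
  H(A) = 0.7984 bits
  H(B) = 2.3219 bits
  H(C) = 2.1918 bits

Ranking: B > C > A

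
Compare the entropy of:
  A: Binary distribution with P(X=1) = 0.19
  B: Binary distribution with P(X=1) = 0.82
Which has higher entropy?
A

For binary distributions, entropy is maximized at p=0.5 and decreases as p moves toward 0 or 1.

H(A) = H(0.19) = 0.7015 bits
H(B) = H(0.82) = 0.6801 bits

Distribution A (p=0.19) is closer to uniform (p=0.5), so it has higher entropy.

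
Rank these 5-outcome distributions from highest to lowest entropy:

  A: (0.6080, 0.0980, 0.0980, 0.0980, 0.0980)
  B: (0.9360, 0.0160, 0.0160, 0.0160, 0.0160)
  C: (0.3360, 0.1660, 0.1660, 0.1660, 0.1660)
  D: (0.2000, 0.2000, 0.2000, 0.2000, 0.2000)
D > C > A > B

Key insight: Entropy is maximized by uniform distributions and minimized by concentrated distributions.

Entropies:
  H(A) = 1.7501 bits
  H(B) = 0.4711 bits
  H(C) = 2.2489 bits
  H(D) = 2.3219 bits

Ranking: D > C > A > B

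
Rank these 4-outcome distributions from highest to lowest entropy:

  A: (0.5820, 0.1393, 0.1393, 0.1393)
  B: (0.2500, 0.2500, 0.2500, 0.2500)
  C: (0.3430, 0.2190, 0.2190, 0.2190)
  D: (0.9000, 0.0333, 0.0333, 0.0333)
B > C > A > D

Key insight: Entropy is maximized by uniform distributions and minimized by concentrated distributions.

Entropies:
  H(A) = 1.6430 bits
  H(B) = 2.0000 bits
  H(C) = 1.9690 bits
  H(D) = 0.6275 bits

Ranking: B > C > A > D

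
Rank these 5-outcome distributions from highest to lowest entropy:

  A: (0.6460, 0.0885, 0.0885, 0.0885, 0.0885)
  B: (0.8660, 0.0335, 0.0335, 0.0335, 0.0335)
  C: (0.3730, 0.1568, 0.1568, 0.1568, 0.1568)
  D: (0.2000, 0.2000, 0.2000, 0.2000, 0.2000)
D > C > A > B

Key insight: Entropy is maximized by uniform distributions and minimized by concentrated distributions.

Entropies:
  H(A) = 1.6456 bits
  H(B) = 0.8363 bits
  H(C) = 2.2069 bits
  H(D) = 2.3219 bits

Ranking: D > C > A > B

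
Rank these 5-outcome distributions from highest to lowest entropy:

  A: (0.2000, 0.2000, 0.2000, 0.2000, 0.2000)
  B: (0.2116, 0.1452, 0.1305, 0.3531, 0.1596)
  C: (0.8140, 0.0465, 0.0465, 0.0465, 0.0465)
A > B > C

Key insight: Entropy is maximized by uniform distributions and minimized by concentrated distributions.

- Uniform distributions have maximum entropy log₂(5) = 2.3219 bits
- The more "peaked" or concentrated a distribution, the lower its entropy

Entropies:
  H(A) = 2.3219 bits
  H(B) = 2.2146 bits
  H(C) = 1.0650 bits

Ranking: A > B > C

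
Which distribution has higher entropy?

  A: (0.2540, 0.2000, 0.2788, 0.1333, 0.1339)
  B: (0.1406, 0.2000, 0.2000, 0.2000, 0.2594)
B

Both distributions are close to uniform, making this a harder comparison.

H(A) = 2.2563 bits
H(B) = 2.2961 bits

The distribution closer to uniform has higher entropy.
Answer: B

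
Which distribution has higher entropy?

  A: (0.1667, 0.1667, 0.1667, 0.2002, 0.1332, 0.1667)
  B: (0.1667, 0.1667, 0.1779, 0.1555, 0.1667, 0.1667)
B

Both distributions are close to uniform, making this a harder comparison.

H(A) = 2.5752 bits
H(B) = 2.5839 bits

The distribution closer to uniform has higher entropy.
Answer: B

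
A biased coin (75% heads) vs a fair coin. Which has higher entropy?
Fair coin

The fair coin is uniform (p=0.5), maximizing binary entropy at 1 bit. The biased coin has H(0.75) ≈ 0.811 bits — its outcome is more predictable, so its entropy is lower.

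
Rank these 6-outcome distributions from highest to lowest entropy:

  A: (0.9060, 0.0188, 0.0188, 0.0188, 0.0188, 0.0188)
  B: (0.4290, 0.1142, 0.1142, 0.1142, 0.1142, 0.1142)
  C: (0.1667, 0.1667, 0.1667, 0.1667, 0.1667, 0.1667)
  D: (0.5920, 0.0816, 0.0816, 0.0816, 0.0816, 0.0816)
C > B > D > A

Key insight: Entropy is maximized by uniform distributions and minimized by concentrated distributions.

Entropies:
  H(A) = 0.6679 bits
  H(B) = 2.3112 bits
  H(C) = 2.5850 bits
  H(D) = 1.9228 bits

Ranking: C > B > D > A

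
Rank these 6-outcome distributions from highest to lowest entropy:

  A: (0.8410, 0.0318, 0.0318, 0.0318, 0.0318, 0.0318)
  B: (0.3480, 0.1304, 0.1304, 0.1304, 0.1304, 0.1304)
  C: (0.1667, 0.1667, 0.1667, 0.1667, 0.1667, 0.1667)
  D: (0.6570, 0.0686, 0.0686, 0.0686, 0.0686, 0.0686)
C > B > D > A

Key insight: Entropy is maximized by uniform distributions and minimized by concentrated distributions.

Entropies:
  H(A) = 1.0011 bits
  H(B) = 2.4462 bits
  H(C) = 2.5850 bits
  H(D) = 1.7241 bits

Ranking: C > B > D > A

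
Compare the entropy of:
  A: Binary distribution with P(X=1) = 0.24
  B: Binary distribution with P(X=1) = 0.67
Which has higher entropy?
B

For binary distributions, entropy is maximized at p=0.5 and decreases as p moves toward 0 or 1.

H(A) = H(0.24) = 0.7950 bits
H(B) = H(0.67) = 0.9149 bits

Distribution B (p=0.67) is closer to uniform (p=0.5), so it has higher entropy.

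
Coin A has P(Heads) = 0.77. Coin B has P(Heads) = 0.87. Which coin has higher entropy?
A

For binary distributions, entropy is maximized at p=0.5 and decreases as p moves toward 0 or 1.

H(A) = H(0.77) = 0.7780 bits
H(B) = H(0.87) = 0.5574 bits

Distribution A (p=0.77) is closer to uniform (p=0.5), so it has higher entropy.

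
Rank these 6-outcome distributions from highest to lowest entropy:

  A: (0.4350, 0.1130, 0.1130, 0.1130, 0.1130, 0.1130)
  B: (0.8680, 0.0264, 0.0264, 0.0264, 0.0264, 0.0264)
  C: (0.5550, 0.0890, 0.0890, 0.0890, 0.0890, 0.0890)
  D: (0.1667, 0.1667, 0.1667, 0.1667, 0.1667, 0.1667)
D > A > C > B

Key insight: Entropy is maximized by uniform distributions and minimized by concentrated distributions.

Entropies:
  H(A) = 2.2997 bits
  H(B) = 0.8694 bits
  H(C) = 2.0245 bits
  H(D) = 2.5850 bits

Ranking: D > A > C > B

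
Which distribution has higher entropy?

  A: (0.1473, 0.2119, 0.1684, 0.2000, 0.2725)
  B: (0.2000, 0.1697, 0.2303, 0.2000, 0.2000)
B

Both distributions are close to uniform, making this a harder comparison.

H(A) = 2.2896 bits
H(B) = 2.3153 bits

The distribution closer to uniform has higher entropy.
Answer: B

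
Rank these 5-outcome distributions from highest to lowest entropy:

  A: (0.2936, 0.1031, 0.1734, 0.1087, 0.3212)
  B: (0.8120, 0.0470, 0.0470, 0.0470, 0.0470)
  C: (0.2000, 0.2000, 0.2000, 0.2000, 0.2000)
C > A > B

Key insight: Entropy is maximized by uniform distributions and minimized by concentrated distributions.

- Uniform distributions have maximum entropy log₂(5) = 2.3219 bits
- The more "peaked" or concentrated a distribution, the lower its entropy

Entropies:
  H(A) = 2.1697 bits
  H(B) = 1.0733 bits
  H(C) = 2.3219 bits

Ranking: C > A > B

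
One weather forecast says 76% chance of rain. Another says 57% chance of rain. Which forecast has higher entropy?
57% forecast

Treat each forecast as a Bernoulli distribution. Binary entropy is maximized at p=0.5 and falls off symmetrically toward 0 or 1. The 57% forecast is closer to 50%, so it is more uncertain. H(76%) ≈ 0.795 bits, H(57%) ≈ 0.986 bits.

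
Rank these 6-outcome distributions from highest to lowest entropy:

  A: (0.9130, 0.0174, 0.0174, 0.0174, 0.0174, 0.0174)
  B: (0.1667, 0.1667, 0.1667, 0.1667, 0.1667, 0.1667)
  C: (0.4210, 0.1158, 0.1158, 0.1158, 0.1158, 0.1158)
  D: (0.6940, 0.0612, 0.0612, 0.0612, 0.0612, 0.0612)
B > C > D > A

Key insight: Entropy is maximized by uniform distributions and minimized by concentrated distributions.

Entropies:
  H(A) = 0.6284 bits
  H(B) = 2.5850 bits
  H(C) = 2.3263 bits
  H(D) = 1.5990 bits

Ranking: B > C > D > A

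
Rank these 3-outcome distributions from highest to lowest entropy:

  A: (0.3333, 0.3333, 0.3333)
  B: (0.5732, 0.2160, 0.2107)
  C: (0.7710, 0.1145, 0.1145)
A > B > C

Key insight: Entropy is maximized by uniform distributions and minimized by concentrated distributions.

- Uniform distributions have maximum entropy log₂(3) = 1.5850 bits
- The more "peaked" or concentrated a distribution, the lower its entropy

Entropies:
  H(A) = 1.5850 bits
  H(B) = 1.4112 bits
  H(C) = 1.0053 bits

Ranking: A > B > C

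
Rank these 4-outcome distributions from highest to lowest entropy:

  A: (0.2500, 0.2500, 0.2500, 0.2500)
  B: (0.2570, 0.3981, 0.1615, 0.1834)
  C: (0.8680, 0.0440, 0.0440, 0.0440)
A > B > C

Key insight: Entropy is maximized by uniform distributions and minimized by concentrated distributions.

- Uniform distributions have maximum entropy log₂(4) = 2.0000 bits
- The more "peaked" or concentrated a distribution, the lower its entropy

Entropies:
  H(A) = 2.0000 bits
  H(B) = 1.9063 bits
  H(C) = 0.7721 bits

Ranking: A > B > C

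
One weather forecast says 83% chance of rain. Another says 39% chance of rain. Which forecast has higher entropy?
39% forecast

Treat each forecast as a Bernoulli distribution. Binary entropy is maximized at p=0.5 and falls off symmetrically toward 0 or 1. The 39% forecast is closer to 50%, so it is more uncertain. H(83%) ≈ 0.658 bits, H(39%) ≈ 0.965 bits.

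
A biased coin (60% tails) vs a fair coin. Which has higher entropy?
Fair coin

The fair coin is uniform (p=0.5), maximizing binary entropy at 1 bit. The biased coin has H(0.60) ≈ 0.971 bits — its outcome is more predictable, so its entropy is lower.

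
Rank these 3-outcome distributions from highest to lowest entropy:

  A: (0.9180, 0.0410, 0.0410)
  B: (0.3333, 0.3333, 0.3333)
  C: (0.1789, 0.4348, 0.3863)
B > C > A

Key insight: Entropy is maximized by uniform distributions and minimized by concentrated distributions.

- Uniform distributions have maximum entropy log₂(3) = 1.5850 bits
- The more "peaked" or concentrated a distribution, the lower its entropy

Entropies:
  H(A) = 0.4912 bits
  H(B) = 1.5850 bits
  H(C) = 1.4967 bits

Ranking: B > C > A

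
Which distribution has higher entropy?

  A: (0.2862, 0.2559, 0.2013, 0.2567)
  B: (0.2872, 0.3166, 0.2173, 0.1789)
A

Both distributions are close to uniform, making this a harder comparison.

H(A) = 1.9888 bits
H(B) = 1.9649 bits

The distribution closer to uniform has higher entropy.
Answer: A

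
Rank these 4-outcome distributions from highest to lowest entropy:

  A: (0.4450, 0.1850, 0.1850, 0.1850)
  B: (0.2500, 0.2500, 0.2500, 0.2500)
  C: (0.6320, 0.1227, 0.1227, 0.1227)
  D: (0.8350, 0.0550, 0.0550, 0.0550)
B > A > C > D

Key insight: Entropy is maximized by uniform distributions and minimized by concentrated distributions.

Entropies:
  H(A) = 1.8709 bits
  H(B) = 2.0000 bits
  H(C) = 1.5324 bits
  H(D) = 0.9077 bits

Ranking: B > A > C > D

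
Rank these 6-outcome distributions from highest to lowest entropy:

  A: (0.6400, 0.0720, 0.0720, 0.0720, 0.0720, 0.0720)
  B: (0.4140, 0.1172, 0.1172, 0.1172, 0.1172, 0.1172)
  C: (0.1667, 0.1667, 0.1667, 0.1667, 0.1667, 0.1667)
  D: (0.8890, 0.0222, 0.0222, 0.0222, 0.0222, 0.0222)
C > B > A > D

Key insight: Entropy is maximized by uniform distributions and minimized by concentrated distributions.

Entropies:
  H(A) = 1.7786 bits
  H(B) = 2.3392 bits
  H(C) = 2.5850 bits
  H(D) = 0.7607 bits

Ranking: C > B > A > D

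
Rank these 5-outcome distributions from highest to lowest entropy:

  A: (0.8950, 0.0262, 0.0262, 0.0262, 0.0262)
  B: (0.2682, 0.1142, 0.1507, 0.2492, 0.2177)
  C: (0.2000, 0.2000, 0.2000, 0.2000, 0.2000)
C > B > A

Key insight: Entropy is maximized by uniform distributions and minimized by concentrated distributions.

- Uniform distributions have maximum entropy log₂(5) = 2.3219 bits
- The more "peaked" or concentrated a distribution, the lower its entropy

Entropies:
  H(A) = 0.6946 bits
  H(B) = 2.2565 bits
  H(C) = 2.3219 bits

Ranking: C > B > A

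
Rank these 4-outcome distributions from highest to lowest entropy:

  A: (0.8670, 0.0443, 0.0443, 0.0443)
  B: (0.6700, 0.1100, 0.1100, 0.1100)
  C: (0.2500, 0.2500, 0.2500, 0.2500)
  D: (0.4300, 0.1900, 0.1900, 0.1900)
C > D > B > A

Key insight: Entropy is maximized by uniform distributions and minimized by concentrated distributions.

Entropies:
  H(A) = 0.7764 bits
  H(B) = 1.4380 bits
  H(C) = 2.0000 bits
  H(D) = 1.8892 bits

Ranking: C > D > B > A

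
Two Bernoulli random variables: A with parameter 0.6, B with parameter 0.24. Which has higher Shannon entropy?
A

For binary distributions, entropy is maximized at p=0.5 and decreases as p moves toward 0 or 1.

H(A) = H(0.6) = 0.9710 bits
H(B) = H(0.24) = 0.7950 bits

Distribution A (p=0.6) is closer to uniform (p=0.5), so it has higher entropy.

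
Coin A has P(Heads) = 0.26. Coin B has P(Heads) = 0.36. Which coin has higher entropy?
B

For binary distributions, entropy is maximized at p=0.5 and decreases as p moves toward 0 or 1.

H(A) = H(0.26) = 0.8267 bits
H(B) = H(0.36) = 0.9427 bits

Distribution B (p=0.36) is closer to uniform (p=0.5), so it has higher entropy.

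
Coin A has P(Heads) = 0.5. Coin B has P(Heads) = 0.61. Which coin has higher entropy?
A

For binary distributions, entropy is maximized at p=0.5 and decreases as p moves toward 0 or 1.

H(A) = H(0.5) = 1.0000 bits
H(B) = H(0.61) = 0.9648 bits

Distribution A (p=0.5) is closer to uniform (p=0.5), so it has higher entropy.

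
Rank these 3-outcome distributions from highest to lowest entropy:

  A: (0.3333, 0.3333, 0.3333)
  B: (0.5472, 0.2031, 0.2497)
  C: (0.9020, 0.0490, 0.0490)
A > B > C

Key insight: Entropy is maximized by uniform distributions and minimized by concentrated distributions.

- Uniform distributions have maximum entropy log₂(3) = 1.5850 bits
- The more "peaked" or concentrated a distribution, the lower its entropy

Entropies:
  H(A) = 1.5850 bits
  H(B) = 1.4429 bits
  H(C) = 0.5606 bits

Ranking: A > B > C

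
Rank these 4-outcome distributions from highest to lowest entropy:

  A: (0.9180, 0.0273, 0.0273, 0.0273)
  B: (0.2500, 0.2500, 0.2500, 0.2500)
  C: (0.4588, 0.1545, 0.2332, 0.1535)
B > C > A

Key insight: Entropy is maximized by uniform distributions and minimized by concentrated distributions.

- Uniform distributions have maximum entropy log₂(4) = 2.0000 bits
- The more "peaked" or concentrated a distribution, the lower its entropy

Entropies:
  H(A) = 0.5392 bits
  H(B) = 2.0000 bits
  H(C) = 1.8369 bits

Ranking: B > C > A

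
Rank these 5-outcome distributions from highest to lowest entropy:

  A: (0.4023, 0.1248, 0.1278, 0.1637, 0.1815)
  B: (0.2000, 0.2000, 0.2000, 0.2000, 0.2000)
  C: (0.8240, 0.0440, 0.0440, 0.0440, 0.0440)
B > A > C

Key insight: Entropy is maximized by uniform distributions and minimized by concentrated distributions.

- Uniform distributions have maximum entropy log₂(5) = 2.3219 bits
- The more "peaked" or concentrated a distribution, the lower its entropy

Entropies:
  H(A) = 2.1566 bits
  H(B) = 2.3219 bits
  H(C) = 1.0232 bits

Ranking: B > A > C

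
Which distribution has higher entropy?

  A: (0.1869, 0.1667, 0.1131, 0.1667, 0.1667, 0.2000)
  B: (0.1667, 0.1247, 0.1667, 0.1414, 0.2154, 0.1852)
A

Both distributions are close to uniform, making this a harder comparison.

H(A) = 2.5647 bits
H(B) = 2.5629 bits

The distribution closer to uniform has higher entropy.
Answer: A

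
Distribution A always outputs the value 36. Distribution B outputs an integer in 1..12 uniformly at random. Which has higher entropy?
B

A is deterministic, so H(A) = 0. B is uniform over 12 outcomes, so H(B) = log₂(12) = 3.585 bits. Any distribution with genuine randomness has higher entropy than a deterministic one.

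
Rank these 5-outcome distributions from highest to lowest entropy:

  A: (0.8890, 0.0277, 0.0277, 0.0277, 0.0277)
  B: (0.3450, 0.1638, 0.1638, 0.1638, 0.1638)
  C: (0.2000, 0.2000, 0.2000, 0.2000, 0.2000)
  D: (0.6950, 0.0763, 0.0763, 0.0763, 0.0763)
C > B > D > A

Key insight: Entropy is maximized by uniform distributions and minimized by concentrated distributions.

Entropies:
  H(A) = 0.7249 bits
  H(B) = 2.2395 bits
  H(C) = 2.3219 bits
  H(D) = 1.4973 bits

Ranking: C > B > D > A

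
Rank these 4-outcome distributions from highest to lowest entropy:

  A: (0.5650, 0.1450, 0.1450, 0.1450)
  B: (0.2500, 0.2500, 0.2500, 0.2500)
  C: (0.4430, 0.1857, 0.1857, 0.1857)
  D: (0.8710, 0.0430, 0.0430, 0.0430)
B > C > A > D

Key insight: Entropy is maximized by uniform distributions and minimized by concentrated distributions.

Entropies:
  H(A) = 1.6772 bits
  H(B) = 2.0000 bits
  H(C) = 1.8734 bits
  H(D) = 0.7591 bits

Ranking: B > C > A > D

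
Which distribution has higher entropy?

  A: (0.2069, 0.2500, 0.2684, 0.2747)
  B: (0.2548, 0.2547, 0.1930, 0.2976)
A

Both distributions are close to uniform, making this a harder comparison.

H(A) = 1.9917 bits
H(B) = 1.9835 bits

The distribution closer to uniform has higher entropy.
Answer: A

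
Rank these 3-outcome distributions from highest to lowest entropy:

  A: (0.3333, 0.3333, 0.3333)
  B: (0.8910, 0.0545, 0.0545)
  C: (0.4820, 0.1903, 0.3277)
A > C > B

Key insight: Entropy is maximized by uniform distributions and minimized by concentrated distributions.

- Uniform distributions have maximum entropy log₂(3) = 1.5850 bits
- The more "peaked" or concentrated a distribution, the lower its entropy

Entropies:
  H(A) = 1.5850 bits
  H(B) = 0.6059 bits
  H(C) = 1.4905 bits

Ranking: A > C > B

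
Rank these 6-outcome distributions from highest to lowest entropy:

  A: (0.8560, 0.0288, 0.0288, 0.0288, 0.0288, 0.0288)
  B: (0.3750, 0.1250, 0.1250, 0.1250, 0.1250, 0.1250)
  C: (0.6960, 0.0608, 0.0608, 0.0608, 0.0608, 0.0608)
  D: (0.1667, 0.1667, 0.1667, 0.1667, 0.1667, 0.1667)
D > B > C > A

Key insight: Entropy is maximized by uniform distributions and minimized by concentrated distributions.

Entropies:
  H(A) = 0.9290 bits
  H(B) = 2.4056 bits
  H(C) = 1.5920 bits
  H(D) = 2.5850 bits

Ranking: D > B > C > A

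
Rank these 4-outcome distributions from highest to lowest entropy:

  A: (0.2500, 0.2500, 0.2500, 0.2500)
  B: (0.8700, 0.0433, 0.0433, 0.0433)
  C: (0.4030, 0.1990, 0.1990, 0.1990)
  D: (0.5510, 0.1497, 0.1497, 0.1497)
A > C > D > B

Key insight: Entropy is maximized by uniform distributions and minimized by concentrated distributions.

Entropies:
  H(A) = 2.0000 bits
  H(B) = 0.7635 bits
  H(C) = 1.9189 bits
  H(D) = 1.7041 bits

Ranking: A > C > D > B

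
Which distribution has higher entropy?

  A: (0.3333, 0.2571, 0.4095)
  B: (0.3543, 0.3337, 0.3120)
B

Both distributions are close to uniform, making this a harder comparison.

H(A) = 1.5596 bits
H(B) = 1.5830 bits

The distribution closer to uniform has higher entropy.
Answer: B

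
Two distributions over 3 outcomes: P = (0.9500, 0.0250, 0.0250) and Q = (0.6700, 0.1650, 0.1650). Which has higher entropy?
Q

P is highly concentrated on one outcome (95%), making it nearly deterministic. Q spreads its mass more evenly (max 67%). The more spread-out distribution has higher entropy: H(P) ≈ 0.336 bits, H(Q) ≈ 1.245 bits.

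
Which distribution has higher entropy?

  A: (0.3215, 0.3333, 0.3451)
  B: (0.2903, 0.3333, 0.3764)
A

Both distributions are close to uniform, making this a harder comparison.

H(A) = 1.5844 bits
H(B) = 1.5769 bits

The distribution closer to uniform has higher entropy.
Answer: A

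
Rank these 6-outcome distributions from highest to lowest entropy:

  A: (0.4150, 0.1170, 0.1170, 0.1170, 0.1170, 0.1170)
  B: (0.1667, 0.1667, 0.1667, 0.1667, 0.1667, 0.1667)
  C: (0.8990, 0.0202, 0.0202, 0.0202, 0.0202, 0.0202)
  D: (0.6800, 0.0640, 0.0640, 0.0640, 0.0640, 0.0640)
B > A > D > C

Key insight: Entropy is maximized by uniform distributions and minimized by concentrated distributions.

Entropies:
  H(A) = 2.3374 bits
  H(B) = 2.5850 bits
  H(C) = 0.7067 bits
  H(D) = 1.6474 bits

Ranking: B > A > D > C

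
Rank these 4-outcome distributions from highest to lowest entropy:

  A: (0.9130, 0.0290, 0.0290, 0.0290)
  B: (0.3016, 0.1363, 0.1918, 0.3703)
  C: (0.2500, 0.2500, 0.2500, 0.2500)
C > B > A

Key insight: Entropy is maximized by uniform distributions and minimized by concentrated distributions.

- Uniform distributions have maximum entropy log₂(4) = 2.0000 bits
- The more "peaked" or concentrated a distribution, the lower its entropy

Entropies:
  H(A) = 0.5643 bits
  H(B) = 1.9011 bits
  H(C) = 2.0000 bits

Ranking: C > B > A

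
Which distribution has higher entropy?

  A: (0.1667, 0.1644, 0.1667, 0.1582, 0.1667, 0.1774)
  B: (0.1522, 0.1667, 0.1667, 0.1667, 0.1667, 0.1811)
A

Both distributions are close to uniform, making this a harder comparison.

H(A) = 2.5841 bits
H(B) = 2.5832 bits

The distribution closer to uniform has higher entropy.
Answer: A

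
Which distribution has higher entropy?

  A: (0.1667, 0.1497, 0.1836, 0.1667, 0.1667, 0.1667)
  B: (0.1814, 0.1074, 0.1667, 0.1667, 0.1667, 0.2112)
A

Both distributions are close to uniform, making this a harder comparison.

H(A) = 2.5825 bits
H(B) = 2.5587 bits

The distribution closer to uniform has higher entropy.
Answer: A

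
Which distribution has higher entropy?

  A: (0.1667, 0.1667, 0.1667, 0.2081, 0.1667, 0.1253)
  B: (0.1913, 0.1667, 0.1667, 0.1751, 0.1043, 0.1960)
A

Both distributions are close to uniform, making this a harder comparison.

H(A) = 2.5700 bits
H(B) = 2.5592 bits

The distribution closer to uniform has higher entropy.
Answer: A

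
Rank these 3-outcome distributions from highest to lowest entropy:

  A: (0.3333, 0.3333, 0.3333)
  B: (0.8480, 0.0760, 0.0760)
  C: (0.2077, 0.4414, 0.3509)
A > C > B

Key insight: Entropy is maximized by uniform distributions and minimized by concentrated distributions.

- Uniform distributions have maximum entropy log₂(3) = 1.5850 bits
- The more "peaked" or concentrated a distribution, the lower its entropy

Entropies:
  H(A) = 1.5850 bits
  H(B) = 0.7668 bits
  H(C) = 1.5219 bits

Ranking: A > C > B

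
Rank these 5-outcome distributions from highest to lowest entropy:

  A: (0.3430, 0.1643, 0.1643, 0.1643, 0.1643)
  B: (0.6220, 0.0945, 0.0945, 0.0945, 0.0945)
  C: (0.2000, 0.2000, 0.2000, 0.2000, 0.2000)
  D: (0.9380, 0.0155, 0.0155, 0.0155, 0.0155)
C > A > B > D

Key insight: Entropy is maximized by uniform distributions and minimized by concentrated distributions.

Entropies:
  H(A) = 2.2417 bits
  H(B) = 1.7126 bits
  H(C) = 2.3219 bits
  H(D) = 0.4593 bits

Ranking: C > A > B > D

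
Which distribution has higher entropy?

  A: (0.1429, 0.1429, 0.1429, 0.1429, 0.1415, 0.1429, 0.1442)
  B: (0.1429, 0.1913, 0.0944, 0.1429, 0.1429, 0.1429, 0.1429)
A

Both distributions are close to uniform, making this a harder comparison.

H(A) = 2.8073 bits
H(B) = 2.7831 bits

The distribution closer to uniform has higher entropy.
Answer: A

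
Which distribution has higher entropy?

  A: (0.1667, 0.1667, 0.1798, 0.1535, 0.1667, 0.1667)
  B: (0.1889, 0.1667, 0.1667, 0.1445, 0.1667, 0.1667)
A

Both distributions are close to uniform, making this a harder comparison.

H(A) = 2.5835 bits
H(B) = 2.5807 bits

The distribution closer to uniform has higher entropy.
Answer: A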